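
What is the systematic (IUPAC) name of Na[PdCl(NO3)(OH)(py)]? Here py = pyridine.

The 1 sodium counter-ion carries a total charge of +1, so each complex ion is 1−.
Ligand charges: 1×hydroxo (-1 each), 1×nitrato (-1 each), 1×pyridine (neutral), 1×chloro (-1 each); total -3. So Pd + (-3) = 1−, giving Pd = +2.
Ligands are named alphabetically: chloro before hydroxo before nitrato before pyridine.
The complex ion is anionic, so palladium takes the -ate form palladate(II).

sodium chlorohydroxonitrato(pyridine)palladate(II)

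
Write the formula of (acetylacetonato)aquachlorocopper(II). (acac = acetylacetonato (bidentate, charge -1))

[Cu(acac)Cl(H2O)]

Ligands: 1 acetylacetonato (acac, -1), 1 aqua (H2O, neutral), 1 chloro (Cl, -1). Ligand charge sum = -2.
With Cu in oxidation state +2, the complex ion is [Cu...].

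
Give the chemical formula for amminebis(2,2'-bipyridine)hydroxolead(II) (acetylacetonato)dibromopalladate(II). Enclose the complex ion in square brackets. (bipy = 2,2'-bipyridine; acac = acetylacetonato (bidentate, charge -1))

Cation [Pb…]: ligand charges -1, Pb(II) ⇒ ion charge 1+.
Anion [Pd…]: ligand charges -3, Pd(II) ⇒ ion charge 1−.
One 1+ cation balances one 1− anion.

[Pb(bipy)2(NH3)(OH)][Pd(acac)Br2]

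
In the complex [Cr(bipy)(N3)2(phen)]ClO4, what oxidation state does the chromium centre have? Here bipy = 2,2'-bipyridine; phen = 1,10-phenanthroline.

+3

1 perchlorate outside the brackets (-1 each) → the complex ion is 1+.
Ligand charges: 1×bipy neutral; 1×phen neutral; 2×N3 = -2; sum -2.
Cr + (-2) = 1+ ⇒ Cr is +3.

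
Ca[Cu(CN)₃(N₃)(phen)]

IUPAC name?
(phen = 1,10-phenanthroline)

The 1 calcium counter-ion carries a total charge of +2, so each complex ion is 2−.
Ligand charges: 1×1,10-phenanthroline (neutral), 1×azido (-1 each), 3×cyano (-1 each); total -4. So Cu + (-4) = 2−, giving Cu = +2.
The complex ion is anionic, so copper takes the -ate form cuprate(II).

calcium azidotricyano(1,10-phenanthroline)cuprate(II)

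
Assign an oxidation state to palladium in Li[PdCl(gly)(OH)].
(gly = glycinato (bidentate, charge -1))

1 lithium outside the brackets (+1 each) → the complex ion is 1−.
Ligand charges: 1×gly = -1; 1×OH = -1; 1×Cl = -1; sum -3.
Pd + (-3) = 1− ⇒ Pd is +2.

+2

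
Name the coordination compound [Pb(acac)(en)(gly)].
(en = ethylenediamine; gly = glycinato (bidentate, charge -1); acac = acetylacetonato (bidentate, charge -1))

There is no counter-ion, so the complex is neutral overall.
Ligand charges: 1×ethylenediamine (neutral), 1×glycinato (-1 each), 1×acetylacetonato (-1 each); total -2. So Pb + (-2) = 0, giving Pb = +2.
Ligands are named alphabetically: acetylacetonato before ethylenediamine before glycinato.

(acetylacetonato)(ethylenediamine)(glycinato)lead(II)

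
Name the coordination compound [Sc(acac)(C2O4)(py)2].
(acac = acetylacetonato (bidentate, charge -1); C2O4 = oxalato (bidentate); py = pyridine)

There is no counter-ion, so the complex is neutral overall.
Ligand charges: 1×acetylacetonato (-1 each), 1×oxalato (-2 each), 2×pyridine (neutral); total -3. So Sc + (-3) = 0, giving Sc = +3.
Ligands are named alphabetically: acetylacetonato before oxalato before pyridine.

(acetylacetonato)oxalatobis(pyridine)scandium(III)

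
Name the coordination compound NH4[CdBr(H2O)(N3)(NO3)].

The 1 ammonium counter-ion carries a total charge of +1, so each complex ion is 1−.
Ligand charges: 1×nitrato (-1 each), 1×azido (-1 each), 1×aqua (neutral), 1×bromo (-1 each); total -3. So Cd + (-3) = 1−, giving Cd = +2.
The complex ion is anionic, so cadmium takes the -ate form cadmate(II).

ammonium aquaazidobromonitratocadmate(II)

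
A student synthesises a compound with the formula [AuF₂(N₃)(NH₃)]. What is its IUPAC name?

There is no counter-ion, so the complex is neutral overall.
Ligand charges: 1×azido (-1 each), 1×ammine (neutral), 2×fluoro (-1 each); total -3. So Au + (-3) = 0, giving Au = +3.
Ligands are named alphabetically: ammine before azido before fluoro.

ammineazidodifluorogold(III)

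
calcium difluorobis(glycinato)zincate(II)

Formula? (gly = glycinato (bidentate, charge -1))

Ca[ZnF2(gly)2]

Ligands: 2 glycinato (gly, -1), 2 fluoro (F, -1). Ligand charge sum = -4.
Charge balance with calcium (+2) requires 1 complex ion per 1 calcium.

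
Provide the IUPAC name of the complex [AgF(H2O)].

aquafluorosilver(I)

There is no counter-ion, so the complex is neutral overall.
Ligand charges: 1×fluoro (-1 each), 1×aqua (neutral); total -1. So Ag + (-1) = 0, giving Ag = +1.
Ligands are named alphabetically: aqua before fluoro.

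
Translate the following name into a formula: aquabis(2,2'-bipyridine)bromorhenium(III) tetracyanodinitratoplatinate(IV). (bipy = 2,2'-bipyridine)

Cation [Re…]: ligand charges -1, Re(III) ⇒ ion charge 2+.
Anion [Pt…]: ligand charges -6, Pt(IV) ⇒ ion charge 2−.

[Re(bipy)2Br(H2O)][Pt(CN)4(NO3)2]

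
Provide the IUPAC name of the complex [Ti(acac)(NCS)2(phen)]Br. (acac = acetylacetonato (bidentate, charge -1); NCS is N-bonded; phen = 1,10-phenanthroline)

The 1 bromide counter-ion carries a total charge of -1, so each complex ion is 1+.
Ligand charges: 1×acetylacetonato (-1 each), 2×isothiocyanato (-1 each), 1×1,10-phenanthroline (neutral); total -3. So Ti + (-3) = 1+, giving Ti = +4.
Ligands are named alphabetically: acetylacetonato before isothiocyanato before phenanthroline.

(acetylacetonato)diisothiocyanato(1,10-phenanthroline)titanium(IV) bromide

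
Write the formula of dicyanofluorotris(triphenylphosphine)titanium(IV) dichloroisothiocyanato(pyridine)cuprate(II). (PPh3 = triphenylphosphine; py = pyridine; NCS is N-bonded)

Cation [Ti…]: ligand charges -3, Ti(IV) ⇒ ion charge 1+.
Anion [Cu…]: ligand charges -3, Cu(II) ⇒ ion charge 1−.
One 1+ cation balances one 1− anion.

[Ti(CN)2F(PPh3)3][CuCl2(NCS)(py)]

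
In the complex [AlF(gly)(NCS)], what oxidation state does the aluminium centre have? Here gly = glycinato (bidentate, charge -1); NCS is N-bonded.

No counter-ion: the bracketed complex is neutral.
Ligand charges: 1×gly = -1; 1×NCS = -1; 1×F = -1; sum -3.
Al + (-3) = 0 ⇒ Al is +3.

+3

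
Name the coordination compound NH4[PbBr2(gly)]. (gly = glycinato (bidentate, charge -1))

ammonium dibromo(glycinato)plumbate(II)

The 1 ammonium counter-ion carries a total charge of +1, so each complex ion is 1−.
Ligand charges: 2×bromo (-1 each), 1×glycinato (-1 each); total -3. So Pb + (-3) = 1−, giving Pb = +2.
Ligands are named alphabetically: bromo before glycinato.
The complex ion is anionic, so lead takes the -ate form plumbate(II).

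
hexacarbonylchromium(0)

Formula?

[Cr(CO)6]

Ligands: 6 carbonyl (CO, neutral). Ligand charge sum = 0.
With Cr in oxidation state 0, the complex ion is [Cr...].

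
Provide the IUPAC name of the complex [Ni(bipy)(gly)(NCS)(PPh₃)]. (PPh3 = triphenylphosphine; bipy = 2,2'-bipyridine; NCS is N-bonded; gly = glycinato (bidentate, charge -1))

(2,2'-bipyridine)(glycinato)isothiocyanato(triphenylphosphine)nickel(II)

There is no counter-ion, so the complex is neutral overall.
Ligand charges: 1×triphenylphosphine (neutral), 1×2,2'-bipyridine (neutral), 1×isothiocyanato (-1 each), 1×glycinato (-1 each); total -2. So Ni + (-2) = 0, giving Ni = +2.
Ligands are named alphabetically: bipyridine before glycinato before isothiocyanato before triphenylphosphine.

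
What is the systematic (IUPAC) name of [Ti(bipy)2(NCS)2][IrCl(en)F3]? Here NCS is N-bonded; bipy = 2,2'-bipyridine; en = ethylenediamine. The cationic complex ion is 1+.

bis(2,2'-bipyridine)diisothiocyanatotitanium(III) chloro(ethylenediamine)trifluoroiridate(III)

Both ions are complex: the cation is named first with the plain metal name, the anion second with the -ate form; each ion's ligands are alphabetised independently.
The complex cation is given as 1+; its ligand charges sum to -2, so Ti = +3.
A 1:1 salt means the anion carries the equal and opposite charge, 1−.
Anion: ligand charges sum to -4; for the ion to be 1−, Ir = +3.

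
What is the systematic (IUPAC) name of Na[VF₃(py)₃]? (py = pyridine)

sodium trifluorotris(pyridine)vanadate(II)

The 1 sodium counter-ion carries a total charge of +1, so each complex ion is 1−.
Ligand charges: 3×pyridine (neutral), 3×fluoro (-1 each); total -3. So V + (-3) = 1−, giving V = +2.
The complex ion is anionic, so vanadium takes the -ate form vanadate(II).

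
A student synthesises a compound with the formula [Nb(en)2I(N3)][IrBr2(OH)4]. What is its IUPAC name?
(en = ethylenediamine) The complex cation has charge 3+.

The complex cation is given as 3+; its ligand charges sum to -2, so Nb = +5.
A 1:1 salt means the anion carries the equal and opposite charge, 3−.
Anion: ligand charges sum to -6; for the ion to be 3−, Ir = +3.

azidobis(ethylenediamine)iodoniobium(V) dibromotetrahydroxoiridate(III)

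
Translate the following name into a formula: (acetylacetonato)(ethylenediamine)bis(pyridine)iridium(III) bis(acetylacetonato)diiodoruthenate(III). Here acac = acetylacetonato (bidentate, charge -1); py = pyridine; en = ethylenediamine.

[Ir(acac)(en)(py)2][Ru(acac)2I2]2

Cation [Ir…]: ligand charges -1, Ir(III) ⇒ ion charge 2+.
Anion [Ru…]: ligand charges -4, Ru(III) ⇒ ion charge 1−.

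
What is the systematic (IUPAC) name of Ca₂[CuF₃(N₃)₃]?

calcium triazidotrifluorocuprate(II)

The 2 calcium counter-ions carry a total charge of +4, so each complex ion is 4−.
Ligand charges: 3×azido (-1 each), 3×fluoro (-1 each); total -6. So Cu + (-6) = 4−, giving Cu = +2.
The complex ion is anionic, so copper takes the -ate form cuprate(II).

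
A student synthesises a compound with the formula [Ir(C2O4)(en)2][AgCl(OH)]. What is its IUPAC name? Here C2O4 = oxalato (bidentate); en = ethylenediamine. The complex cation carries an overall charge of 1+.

Both ions are complex: the cation is named first with the plain metal name, the anion second with the -ate form; each ion's ligands are alphabetised independently.
The complex cation is given as 1+; its ligand charges sum to -2, so Ir = +3.
A 1:1 salt means the anion carries the equal and opposite charge, 1−.
Anion: ligand charges sum to -2; for the ion to be 1−, Ag = +1.

bis(ethylenediamine)oxalatoiridium(III) chlorohydroxoargentate(I)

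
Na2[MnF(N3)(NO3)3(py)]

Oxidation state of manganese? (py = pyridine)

+3

2 sodium outside the brackets (+1 each) → the complex ion is 2−.
Ligand charges: 1×N3 = -1; 1×F = -1; 3×NO3 = -3; 1×py neutral; sum -5.
Mn + (-5) = 2− ⇒ Mn is +3.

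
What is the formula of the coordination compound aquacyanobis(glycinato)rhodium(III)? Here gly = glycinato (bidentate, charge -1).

[Rh(CN)(gly)2(H2O)]

Ligands: 1 cyano (CN, -1), 2 glycinato (gly, -1), 1 aqua (H2O, neutral). Ligand charge sum = -3.
With Rh in oxidation state +3, the complex ion is [Rh...].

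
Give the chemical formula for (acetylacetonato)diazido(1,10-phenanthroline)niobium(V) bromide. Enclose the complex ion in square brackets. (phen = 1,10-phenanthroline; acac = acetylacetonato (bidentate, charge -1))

Ligands: 1 1,10-phenanthroline (phen, neutral), 2 azido (N3, -1), 1 acetylacetonato (acac, -1). Ligand charge sum = -3.
With Nb in oxidation state +5, the complex ion is [Nb...]^2+.
Charge balance with bromide (-1) requires 1 complex ion per 2 bromide.

[Nb(acac)(N3)2(phen)]Br2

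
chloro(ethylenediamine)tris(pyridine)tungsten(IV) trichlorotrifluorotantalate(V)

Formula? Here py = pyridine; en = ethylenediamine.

[WCl(en)(py)3][TaCl3F3]3

Cation [W…]: ligand charges -1, W(IV) ⇒ ion charge 3+.
Anion [Ta…]: ligand charges -6, Ta(V) ⇒ ion charge 1−.
One 3+ cation requires 3 of the 1− anion.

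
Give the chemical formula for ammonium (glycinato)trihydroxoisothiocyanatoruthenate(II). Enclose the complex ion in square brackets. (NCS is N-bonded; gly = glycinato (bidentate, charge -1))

Ligands: 3 hydroxo (OH, -1), 1 isothiocyanato (NCS, -1), 1 glycinato (gly, -1). Ligand charge sum = -5.
Charge balance with ammonium (+1) requires 1 complex ion per 3 ammonium.

(NH4)3[Ru(gly)(NCS)(OH)3]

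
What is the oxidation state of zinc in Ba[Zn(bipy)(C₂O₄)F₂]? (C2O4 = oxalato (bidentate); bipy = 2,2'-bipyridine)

1 barium outside the brackets (+2 each) → the complex ion is 2−.
Ligand charges: 1×C2O4 = -2; 2×F = -2; 1×bipy neutral; sum -4.
Zn + (-4) = 2− ⇒ Zn is +2.

+2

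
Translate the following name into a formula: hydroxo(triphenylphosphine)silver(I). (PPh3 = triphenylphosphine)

Ligands: 1 hydroxo (OH, -1), 1 triphenylphosphine (PPh3, neutral). Ligand charge sum = -1.
With Ag in oxidation state +1, the complex ion is [Ag...].

[Ag(OH)(PPh3)]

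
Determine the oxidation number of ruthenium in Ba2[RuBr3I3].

2 barium outside the brackets (+2 each) → the complex ion is 4−.
Ligand charges: 3×Br = -3; 3×I = -3; sum -6.
Ru + (-6) = 4− ⇒ Ru is +2.

+2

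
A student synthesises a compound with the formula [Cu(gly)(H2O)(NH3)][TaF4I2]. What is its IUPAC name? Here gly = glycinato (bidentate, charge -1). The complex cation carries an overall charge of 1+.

Both ions are complex: the cation is named first with the plain metal name, the anion second with the -ate form; each ion's ligands are alphabetised independently.
The complex cation is given as 1+; its ligand charges sum to -1, so Cu = +2.
A 1:1 salt means the anion carries the equal and opposite charge, 1−.
Anion: ligand charges sum to -6; for the ion to be 1−, Ta = +5.

ammineaqua(glycinato)copper(II) tetrafluorodiiodotantalate(V)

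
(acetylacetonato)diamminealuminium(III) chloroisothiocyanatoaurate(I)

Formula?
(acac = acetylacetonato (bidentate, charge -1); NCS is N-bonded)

[Al(acac)(NH3)2][AuCl(NCS)]2

Cation [Al…]: ligand charges -1, Al(III) ⇒ ion charge 2+.
Anion [Au…]: ligand charges -2, Au(I) ⇒ ion charge 1−.
One 2+ cation requires 2 of the 1− anion.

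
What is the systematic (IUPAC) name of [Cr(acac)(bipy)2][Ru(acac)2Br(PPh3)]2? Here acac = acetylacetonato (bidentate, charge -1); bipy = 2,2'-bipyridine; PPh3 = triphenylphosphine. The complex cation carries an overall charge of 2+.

The complex cation is given as 2+; its ligand charges sum to -1, so Cr = +3.
With 2 anions per cation, each anion must be 2/2 = 1−.
Anion: ligand charges sum to -3; for the ion to be 1−, Ru = +2.

(acetylacetonato)bis(2,2'-bipyridine)chromium(III) bis(acetylacetonato)bromo(triphenylphosphine)ruthenate(II)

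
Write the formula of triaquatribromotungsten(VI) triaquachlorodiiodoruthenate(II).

Cation [W…]: ligand charges -3, W(VI) ⇒ ion charge 3+.
Anion [Ru…]: ligand charges -3, Ru(II) ⇒ ion charge 1−.
One 3+ cation requires 3 of the 1− anion.

[WBr3(H2O)3][RuCl(H2O)3I2]3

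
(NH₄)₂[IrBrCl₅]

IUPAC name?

The 2 ammonium counter-ions carry a total charge of +2, so each complex ion is 2−.
Ligand charges: 1×bromo (-1 each), 5×chloro (-1 each); total -6. So Ir + (-6) = 2−, giving Ir = +4.
Ligands are named alphabetically: bromo before chloro.
The complex ion is anionic, so iridium takes the -ate form iridate(IV).

ammonium bromopentachloroiridate(IV)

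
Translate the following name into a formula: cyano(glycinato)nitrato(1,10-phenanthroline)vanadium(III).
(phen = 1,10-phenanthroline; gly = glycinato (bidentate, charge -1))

[V(CN)(gly)(NO3)(phen)]

Ligands: 1 1,10-phenanthroline (phen, neutral), 1 glycinato (gly, -1), 1 nitrato (NO3, -1), 1 cyano (CN, -1). Ligand charge sum = -3.
With V in oxidation state +3, the complex ion is [V...].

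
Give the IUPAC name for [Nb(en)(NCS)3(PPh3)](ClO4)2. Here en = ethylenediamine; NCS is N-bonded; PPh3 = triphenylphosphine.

The 2 perchlorate counter-ions carry a total charge of -2, so each complex ion is 2+.
Ligand charges: 1×ethylenediamine (neutral), 3×isothiocyanato (-1 each), 1×triphenylphosphine (neutral); total -3. So Nb + (-3) = 2+, giving Nb = +5.
Ligands are named alphabetically: ethylenediamine before isothiocyanato before triphenylphosphine.

(ethylenediamine)triisothiocyanato(triphenylphosphine)niobium(V) perchlorate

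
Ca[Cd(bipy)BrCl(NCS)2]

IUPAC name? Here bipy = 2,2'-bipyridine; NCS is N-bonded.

The 1 calcium counter-ion carries a total charge of +2, so each complex ion is 2−.
Ligand charges: 1×chloro (-1 each), 1×2,2'-bipyridine (neutral), 2×isothiocyanato (-1 each), 1×bromo (-1 each); total -4. So Cd + (-4) = 2−, giving Cd = +2.
The complex ion is anionic, so cadmium takes the -ate form cadmate(II).

calcium (2,2'-bipyridine)bromochlorodiisothiocyanatocadmate(II)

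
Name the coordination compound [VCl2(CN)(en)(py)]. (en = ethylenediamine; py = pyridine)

dichlorocyano(ethylenediamine)(pyridine)vanadium(III)

There is no counter-ion, so the complex is neutral overall.
Ligand charges: 1×ethylenediamine (neutral), 1×pyridine (neutral), 2×chloro (-1 each), 1×cyano (-1 each); total -3. So V + (-3) = 0, giving V = +3.
Ligands are named alphabetically: chloro before cyano before ethylenediamine before pyridine.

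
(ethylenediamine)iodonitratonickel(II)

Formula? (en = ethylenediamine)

Ligands: 1 nitrato (NO3, -1), 1 iodo (I, -1), 1 ethylenediamine (en, neutral). Ligand charge sum = -2.
With Ni in oxidation state +2, the complex ion is [Ni...].

[Ni(en)I(NO3)]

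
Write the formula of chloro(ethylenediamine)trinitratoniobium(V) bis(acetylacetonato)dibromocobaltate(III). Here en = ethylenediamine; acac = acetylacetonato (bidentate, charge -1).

[NbCl(en)(NO3)3][Co(acac)2Br2]

Cation [Nb…]: ligand charges -4, Nb(V) ⇒ ion charge 1+.
Anion [Co…]: ligand charges -4, Co(III) ⇒ ion charge 1−.
One 1+ cation balances one 1− anion.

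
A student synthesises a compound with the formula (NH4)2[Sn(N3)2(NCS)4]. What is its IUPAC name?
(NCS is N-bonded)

The 2 ammonium counter-ions carry a total charge of +2, so each complex ion is 2−.
Ligand charges: 2×azido (-1 each), 4×isothiocyanato (-1 each); total -6. So Sn + (-6) = 2−, giving Sn = +4.
Ligands are named alphabetically: azido before isothiocyanato.
The complex ion is anionic, so tin takes the -ate form stannate(IV).

ammonium diazidotetraisothiocyanatostannate(IV)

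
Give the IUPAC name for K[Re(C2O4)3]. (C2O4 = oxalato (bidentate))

The 1 potassium counter-ion carries a total charge of +1, so each complex ion is 1−.
Ligand charges: 3×oxalato (-2 each); total -6. So Re + (-6) = 1−, giving Re = +5.
The complex ion is anionic, so rhenium takes the -ate form rhenate(V).

potassium trioxalatorhenate(V)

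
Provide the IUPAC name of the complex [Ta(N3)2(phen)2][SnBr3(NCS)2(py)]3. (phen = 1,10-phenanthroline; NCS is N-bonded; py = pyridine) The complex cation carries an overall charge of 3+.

Both ions are complex: the cation is named first with the plain metal name, the anion second with the -ate form; each ion's ligands are alphabetised independently.
The complex cation is given as 3+; its ligand charges sum to -2, so Ta = +5.
With 3 anions per cation, each anion must be 3/3 = 1−.
Anion: ligand charges sum to -5; for the ion to be 1−, Sn = +4.

diazidobis(1,10-phenanthroline)tantalum(V) tribromodiisothiocyanato(pyridine)stannate(IV)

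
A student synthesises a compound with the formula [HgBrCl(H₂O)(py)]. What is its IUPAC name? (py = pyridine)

aquabromochloro(pyridine)mercury(II)

There is no counter-ion, so the complex is neutral overall.
Ligand charges: 1×bromo (-1 each), 1×pyridine (neutral), 1×aqua (neutral), 1×chloro (-1 each); total -2. So Hg + (-2) = 0, giving Hg = +2.
Ligands are named alphabetically: aqua before bromo before chloro before pyridine.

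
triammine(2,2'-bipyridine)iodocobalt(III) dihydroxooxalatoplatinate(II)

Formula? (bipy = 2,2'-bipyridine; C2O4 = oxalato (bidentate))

Cation [Co…]: ligand charges -1, Co(III) ⇒ ion charge 2+.
Anion [Pt…]: ligand charges -4, Pt(II) ⇒ ion charge 2−.
One 2+ cation balances one 2− anion.

[Co(bipy)I(NH3)3][Pt(C2O4)(OH)2]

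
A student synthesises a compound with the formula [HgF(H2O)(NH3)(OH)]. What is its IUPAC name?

ammineaquafluorohydroxomercury(II)

There is no counter-ion, so the complex is neutral overall.
Ligand charges: 1×aqua (neutral), 1×ammine (neutral), 1×hydroxo (-1 each), 1×fluoro (-1 each); total -2. So Hg + (-2) = 0, giving Hg = +2.
Ligands are named alphabetically: ammine before aqua before fluoro before hydroxo.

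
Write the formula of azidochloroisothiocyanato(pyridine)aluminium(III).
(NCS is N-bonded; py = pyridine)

[AlCl(N3)(NCS)(py)]

Ligands: 1 azido (N3, -1), 1 isothiocyanato (NCS, -1), 1 chloro (Cl, -1), 1 pyridine (py, neutral). Ligand charge sum = -3.
With Al in oxidation state +3, the complex ion is [Al...].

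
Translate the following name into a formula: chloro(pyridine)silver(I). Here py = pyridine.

Ligands: 1 chloro (Cl, -1), 1 pyridine (py, neutral). Ligand charge sum = -1.
With Ag in oxidation state +1, the complex ion is [Ag...].

[AgCl(py)]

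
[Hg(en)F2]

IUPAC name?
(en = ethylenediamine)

There is no counter-ion, so the complex is neutral overall.
Ligand charges: 1×ethylenediamine (neutral), 2×fluoro (-1 each); total -2. So Hg + (-2) = 0, giving Hg = +2.
Ligands are named alphabetically: ethylenediamine before fluoro.

(ethylenediamine)difluoromercury(II)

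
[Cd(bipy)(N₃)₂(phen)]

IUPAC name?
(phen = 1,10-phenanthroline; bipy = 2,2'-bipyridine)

diazido(2,2'-bipyridine)(1,10-phenanthroline)cadmium(II)

There is no counter-ion, so the complex is neutral overall.
Ligand charges: 1×1,10-phenanthroline (neutral), 2×azido (-1 each), 1×2,2'-bipyridine (neutral); total -2. So Cd + (-2) = 0, giving Cd = +2.
Ligands are named alphabetically: azido before bipyridine before phenanthroline.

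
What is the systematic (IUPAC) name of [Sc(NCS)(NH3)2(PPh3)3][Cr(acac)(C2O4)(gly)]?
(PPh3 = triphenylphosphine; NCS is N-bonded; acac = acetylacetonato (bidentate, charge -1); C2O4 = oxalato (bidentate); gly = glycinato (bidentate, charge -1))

Both ions are complex: the cation is named first with the plain metal name, the anion second with the -ate form; each ion's ligands are alphabetised independently.
Scandium is always +3 in its complexes; the cation's ligand charges sum to -1, so the complex cation is 2+.
A 1:1 salt means the anion carries the equal and opposite charge, 2−.
Anion: ligand charges sum to -4; for the ion to be 2−, Cr = +2.

diammineisothiocyanatotris(triphenylphosphine)scandium(III) (acetylacetonato)(glycinato)oxalatochromate(II)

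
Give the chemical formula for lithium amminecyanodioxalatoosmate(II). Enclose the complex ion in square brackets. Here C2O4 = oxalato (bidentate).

Li3[Os(C2O4)2(CN)(NH3)]

Ligands: 2 oxalato (C2O4, -2), 1 ammine (NH3, neutral), 1 cyano (CN, -1). Ligand charge sum = -5.
Charge balance with lithium (+1) requires 1 complex ion per 3 lithium.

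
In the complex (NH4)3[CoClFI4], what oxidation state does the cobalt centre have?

+3

3 ammonium outside the brackets (+1 each) → the complex ion is 3−.
Ligand charges: 4×I = -4; 1×Cl = -1; 1×F = -1; sum -6.
Co + (-6) = 3− ⇒ Co is +3.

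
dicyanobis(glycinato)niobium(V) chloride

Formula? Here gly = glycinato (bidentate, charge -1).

[Nb(CN)2(gly)2]Cl

Ligands: 2 glycinato (gly, -1), 2 cyano (CN, -1). Ligand charge sum = -4.
Charge balance with chloride (-1) requires 1 complex ion per 1 chloride.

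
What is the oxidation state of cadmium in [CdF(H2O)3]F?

+2

1 fluoride outside the brackets (-1 each) → the complex ion is 1+.
Ligand charges: 3×H2O neutral; 1×F = -1; sum -1.
Cd + (-1) = 1+ ⇒ Cd is +2.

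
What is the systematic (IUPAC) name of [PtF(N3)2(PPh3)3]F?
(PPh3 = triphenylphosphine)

The 1 fluoride counter-ion carries a total charge of -1, so each complex ion is 1+.
Ligand charges: 1×fluoro (-1 each), 3×triphenylphosphine (neutral), 2×azido (-1 each); total -3. So Pt + (-3) = 1+, giving Pt = +4.
Ligands are named alphabetically: azido before fluoro before triphenylphosphine.

diazidofluorotris(triphenylphosphine)platinum(IV) fluoride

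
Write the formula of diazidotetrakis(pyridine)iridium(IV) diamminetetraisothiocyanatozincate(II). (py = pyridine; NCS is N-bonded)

Cation [Ir…]: ligand charges -2, Ir(IV) ⇒ ion charge 2+.
Anion [Zn…]: ligand charges -4, Zn(II) ⇒ ion charge 2−.
One 2+ cation balances one 2− anion.

[Ir(N3)2(py)4][Zn(NCS)4(NH3)2]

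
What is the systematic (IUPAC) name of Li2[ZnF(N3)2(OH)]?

The 2 lithium counter-ions carry a total charge of +2, so each complex ion is 2−.
Ligand charges: 1×fluoro (-1 each), 1×hydroxo (-1 each), 2×azido (-1 each); total -4. So Zn + (-4) = 2−, giving Zn = +2.
Ligands are named alphabetically: azido before fluoro before hydroxo.
The complex ion is anionic, so zinc takes the -ate form zincate(II).

lithium diazidofluorohydroxozincate(II)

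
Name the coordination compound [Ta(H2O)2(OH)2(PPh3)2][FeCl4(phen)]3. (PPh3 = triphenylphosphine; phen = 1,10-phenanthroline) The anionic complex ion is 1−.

diaquadihydroxobis(triphenylphosphine)tantalum(V) tetrachloro(1,10-phenanthroline)ferrate(III)

Both ions are complex: the cation is named first with the plain metal name, the anion second with the -ate form; each ion's ligands are alphabetised independently.
The complex anion is given as 1−; its ligand charges sum to -4, so Fe = +3.
With 3 anions per cation, the cation must be 3×1 = 3+.
Cation: ligand charges sum to -2; for the ion to be 3+, Ta = +5.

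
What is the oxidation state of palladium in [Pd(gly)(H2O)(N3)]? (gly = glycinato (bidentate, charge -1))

+2

No counter-ion: the bracketed complex is neutral.
Ligand charges: 1×gly = -1; 1×N3 = -1; 1×H2O neutral; sum -2.
Pd + (-2) = 0 ⇒ Pd is +2.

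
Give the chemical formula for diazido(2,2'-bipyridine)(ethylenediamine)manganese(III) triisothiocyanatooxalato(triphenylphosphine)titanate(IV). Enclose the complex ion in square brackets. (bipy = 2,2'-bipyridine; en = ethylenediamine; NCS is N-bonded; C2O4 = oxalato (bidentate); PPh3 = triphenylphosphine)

Cation [Mn…]: ligand charges -2, Mn(III) ⇒ ion charge 1+.
Anion [Ti…]: ligand charges -5, Ti(IV) ⇒ ion charge 1−.

[Mn(bipy)(en)(N3)2][Ti(C2O4)(NCS)3(PPh3)]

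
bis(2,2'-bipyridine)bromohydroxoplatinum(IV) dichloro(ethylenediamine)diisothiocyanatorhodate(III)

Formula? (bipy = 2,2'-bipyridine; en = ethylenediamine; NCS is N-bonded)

[Pt(bipy)2Br(OH)][RhCl2(en)(NCS)2]2

Cation [Pt…]: ligand charges -2, Pt(IV) ⇒ ion charge 2+.
Anion [Rh…]: ligand charges -4, Rh(III) ⇒ ion charge 1−.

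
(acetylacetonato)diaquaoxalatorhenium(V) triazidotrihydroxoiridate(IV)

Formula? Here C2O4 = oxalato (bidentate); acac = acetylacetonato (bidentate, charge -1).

Cation [Re…]: ligand charges -3, Re(V) ⇒ ion charge 2+.
Anion [Ir…]: ligand charges -6, Ir(IV) ⇒ ion charge 2−.
One 2+ cation balances one 2− anion.

[Re(acac)(C2O4)(H2O)2][Ir(N3)3(OH)3]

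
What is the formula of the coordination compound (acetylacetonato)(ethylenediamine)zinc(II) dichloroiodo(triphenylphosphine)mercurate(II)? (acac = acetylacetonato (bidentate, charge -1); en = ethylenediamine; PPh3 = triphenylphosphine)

Cation [Zn…]: ligand charges -1, Zn(II) ⇒ ion charge 1+.
Anion [Hg…]: ligand charges -3, Hg(II) ⇒ ion charge 1−.
One 1+ cation balances one 1− anion.

[Zn(acac)(en)][HgCl2I(PPh3)]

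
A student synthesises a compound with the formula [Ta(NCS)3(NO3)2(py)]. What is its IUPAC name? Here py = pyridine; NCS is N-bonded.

There is no counter-ion, so the complex is neutral overall.
Ligand charges: 1×pyridine (neutral), 2×nitrato (-1 each), 3×isothiocyanato (-1 each); total -5. So Ta + (-5) = 0, giving Ta = +5.
Ligands are named alphabetically: isothiocyanato before nitrato before pyridine.

triisothiocyanatodinitrato(pyridine)tantalum(V)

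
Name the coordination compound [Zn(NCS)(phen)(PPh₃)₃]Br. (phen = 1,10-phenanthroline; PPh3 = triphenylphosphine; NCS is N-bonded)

isothiocyanato(1,10-phenanthroline)tris(triphenylphosphine)zinc(II) bromide

The 1 bromide counter-ion carries a total charge of -1, so each complex ion is 1+.
Ligand charges: 1×1,10-phenanthroline (neutral), 3×triphenylphosphine (neutral), 1×isothiocyanato (-1 each); total -1. So Zn + (-1) = 1+, giving Zn = +2.
Ligands are named alphabetically: isothiocyanato before phenanthroline before triphenylphosphine.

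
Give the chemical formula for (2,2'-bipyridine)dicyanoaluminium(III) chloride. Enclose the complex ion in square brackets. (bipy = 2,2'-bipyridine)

Ligands: 2 cyano (CN, -1), 1 2,2'-bipyridine (bipy, neutral). Ligand charge sum = -2.
With Al in oxidation state +3, the complex ion is [Al...]^1+.
Charge balance with chloride (-1) requires 1 complex ion per 1 chloride.

[Al(bipy)(CN)2]Cl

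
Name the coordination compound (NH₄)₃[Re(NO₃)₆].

The 3 ammonium counter-ions carry a total charge of +3, so each complex ion is 3−.
Ligand charges: 6×nitrato (-1 each); total -6. So Re + (-6) = 3−, giving Re = +3.
The complex ion is anionic, so rhenium takes the -ate form rhenate(III).

ammonium hexanitratorhenate(III)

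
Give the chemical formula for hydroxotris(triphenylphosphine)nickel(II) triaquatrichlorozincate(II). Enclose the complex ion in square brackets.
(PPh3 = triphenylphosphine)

[Ni(OH)(PPh3)3][ZnCl3(H2O)3]

Cation [Ni…]: ligand charges -1, Ni(II) ⇒ ion charge 1+.
Anion [Zn…]: ligand charges -3, Zn(II) ⇒ ion charge 1−.
One 1+ cation balances one 1− anion.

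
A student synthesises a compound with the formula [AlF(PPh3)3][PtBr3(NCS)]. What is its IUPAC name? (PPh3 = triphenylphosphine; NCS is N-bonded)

fluorotris(triphenylphosphine)aluminium(III) tribromoisothiocyanatoplatinate(II)

Aluminium is always +3 in its complexes; the cation's ligand charges sum to -1, so the complex cation is 2+.
A 1:1 salt means the anion carries the equal and opposite charge, 2−.
Anion: ligand charges sum to -4; for the ion to be 2−, Pt = +2.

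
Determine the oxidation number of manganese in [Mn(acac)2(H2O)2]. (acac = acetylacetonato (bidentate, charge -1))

No counter-ion: the bracketed complex is neutral.
Ligand charges: 2×H2O neutral; 2×acac = -2; sum -2.
Mn + (-2) = 0 ⇒ Mn is +2.

+2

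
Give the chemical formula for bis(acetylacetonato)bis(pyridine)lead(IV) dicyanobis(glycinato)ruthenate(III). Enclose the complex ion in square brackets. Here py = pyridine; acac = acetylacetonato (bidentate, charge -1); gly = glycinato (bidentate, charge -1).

[Pb(acac)2(py)2][Ru(CN)2(gly)2]2

Cation [Pb…]: ligand charges -2, Pb(IV) ⇒ ion charge 2+.
Anion [Ru…]: ligand charges -4, Ru(III) ⇒ ion charge 1−.
One 2+ cation requires 2 of the 1− anion.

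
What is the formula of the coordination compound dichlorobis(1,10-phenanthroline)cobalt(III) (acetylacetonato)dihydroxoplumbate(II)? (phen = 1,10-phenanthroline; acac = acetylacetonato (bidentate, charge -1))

Cation [Co…]: ligand charges -2, Co(III) ⇒ ion charge 1+.
Anion [Pb…]: ligand charges -3, Pb(II) ⇒ ion charge 1−.
One 1+ cation balances one 1− anion.

[CoCl2(phen)2][Pb(acac)(OH)2]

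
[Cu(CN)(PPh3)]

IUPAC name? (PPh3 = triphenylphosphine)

There is no counter-ion, so the complex is neutral overall.
Ligand charges: 1×triphenylphosphine (neutral), 1×cyano (-1 each); total -1. So Cu + (-1) = 0, giving Cu = +1.
Ligands are named alphabetically: cyano before triphenylphosphine.

cyano(triphenylphosphine)copper(I)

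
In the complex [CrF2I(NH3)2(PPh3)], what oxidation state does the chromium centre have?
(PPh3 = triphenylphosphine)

+3

No counter-ion: the bracketed complex is neutral.
Ligand charges: 2×NH3 neutral; 2×F = -2; 1×PPh3 neutral; 1×I = -1; sum -3.
Cr + (-3) = 0 ⇒ Cr is +3.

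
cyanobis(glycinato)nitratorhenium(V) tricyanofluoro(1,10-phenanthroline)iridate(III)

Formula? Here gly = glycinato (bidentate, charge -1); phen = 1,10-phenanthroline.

[Re(CN)(gly)2(NO3)][Ir(CN)3F(phen)]

Cation [Re…]: ligand charges -4, Re(V) ⇒ ion charge 1+.
Anion [Ir…]: ligand charges -4, Ir(III) ⇒ ion charge 1−.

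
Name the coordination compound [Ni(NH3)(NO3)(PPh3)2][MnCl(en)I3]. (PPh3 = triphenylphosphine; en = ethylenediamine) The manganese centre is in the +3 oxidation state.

Both ions are complex: the cation is named first with the plain metal name, the anion second with the -ate form; each ion's ligands are alphabetised independently.
Mn is given as +3; the anion's ligand charges sum to -4, so the complex anion is 1−.
A 1:1 salt means the cation carries the equal and opposite charge, 1+.
Cation: ligand charges sum to -1; for the ion to be 1+, Ni = +2.

amminenitratobis(triphenylphosphine)nickel(II) chloro(ethylenediamine)triiodomanganate(III)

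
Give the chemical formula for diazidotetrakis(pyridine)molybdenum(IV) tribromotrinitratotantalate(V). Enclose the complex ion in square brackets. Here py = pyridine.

Cation [Mo…]: ligand charges -2, Mo(IV) ⇒ ion charge 2+.
Anion [Ta…]: ligand charges -6, Ta(V) ⇒ ion charge 1−.
One 2+ cation requires 2 of the 1− anion.

[Mo(N3)2(py)4][TaBr3(NO3)3]2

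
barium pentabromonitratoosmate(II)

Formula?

Ligands: 5 bromo (Br, -1), 1 nitrato (NO3, -1). Ligand charge sum = -6.
With Os in oxidation state +2, the complex ion is [Os...]^4−.
Charge balance with barium (+2) requires 1 complex ion per 2 barium.

Ba2[OsBr5(NO3)]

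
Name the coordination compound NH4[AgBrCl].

ammonium bromochloroargentate(I)

The 1 ammonium counter-ion carries a total charge of +1, so each complex ion is 1−.
Ligand charges: 1×bromo (-1 each), 1×chloro (-1 each); total -2. So Ag + (-2) = 1−, giving Ag = +1.
Ligands are named alphabetically: bromo before chloro.
The complex ion is anionic, so silver takes the -ate form argentate(I).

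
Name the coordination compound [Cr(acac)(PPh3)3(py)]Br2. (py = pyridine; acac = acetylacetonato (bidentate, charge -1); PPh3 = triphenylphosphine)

(acetylacetonato)(pyridine)tris(triphenylphosphine)chromium(III) bromide

The 2 bromide counter-ions carry a total charge of -2, so each complex ion is 2+.
Ligand charges: 1×pyridine (neutral), 1×acetylacetonato (-1 each), 3×triphenylphosphine (neutral); total -1. So Cr + (-1) = 2+, giving Cr = +3.
Ligands are named alphabetically: acetylacetonato before pyridine before triphenylphosphine.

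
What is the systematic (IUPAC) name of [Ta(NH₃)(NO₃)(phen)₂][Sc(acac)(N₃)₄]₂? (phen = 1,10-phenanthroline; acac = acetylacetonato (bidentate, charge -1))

Scandium is always +3 in its complexes; the anion's ligand charges sum to -5, so the complex anion is 2−.
With 2 anions per cation, the cation must be 2×2 = 4+.
Cation: ligand charges sum to -1; for the ion to be 4+, Ta = +5.

amminenitratobis(1,10-phenanthroline)tantalum(V) (acetylacetonato)tetraazidoscandate(III)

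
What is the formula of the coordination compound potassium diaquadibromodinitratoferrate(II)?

K2[FeBr2(H2O)2(NO3)2]

Ligands: 2 aqua (H2O, neutral), 2 nitrato (NO3, -1), 2 bromo (Br, -1). Ligand charge sum = -4.
With Fe in oxidation state +2, the complex ion is [Fe...]^2−.
Charge balance with potassium (+1) requires 1 complex ion per 2 potassium.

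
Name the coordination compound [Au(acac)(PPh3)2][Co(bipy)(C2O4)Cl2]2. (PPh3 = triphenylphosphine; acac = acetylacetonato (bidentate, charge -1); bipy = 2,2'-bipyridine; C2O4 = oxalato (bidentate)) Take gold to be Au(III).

Both ions are complex: the cation is named first with the plain metal name, the anion second with the -ate form; each ion's ligands are alphabetised independently.
Au is given as +3; the cation's ligand charges sum to -1, so the complex cation is 2+.
With 2 anions per cation, each anion must be 2/2 = 1−.
Anion: ligand charges sum to -4; for the ion to be 1−, Co = +3.

(acetylacetonato)bis(triphenylphosphine)gold(III) (2,2'-bipyridine)dichlorooxalatocobaltate(III)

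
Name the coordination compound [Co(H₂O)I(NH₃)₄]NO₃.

tetraammineaquaiodocobalt(II) nitrate

The 1 nitrate counter-ion carries a total charge of -1, so each complex ion is 1+.
Ligand charges: 1×aqua (neutral), 1×iodo (-1 each), 4×ammine (neutral); total -1. So Co + (-1) = 1+, giving Co = +2.
Ligands are named alphabetically: ammine before aqua before iodo.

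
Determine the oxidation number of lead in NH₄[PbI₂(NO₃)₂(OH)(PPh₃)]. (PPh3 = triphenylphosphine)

+4

1 ammonium outside the brackets (+1 each) → the complex ion is 1−.
Ligand charges: 1×OH = -1; 1×PPh3 neutral; 2×NO3 = -2; 2×I = -2; sum -5.
Pb + (-5) = 1− ⇒ Pb is +4.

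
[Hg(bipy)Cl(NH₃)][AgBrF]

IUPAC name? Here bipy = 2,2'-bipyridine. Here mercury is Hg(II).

Both ions are complex: the cation is named first with the plain metal name, the anion second with the -ate form; each ion's ligands are alphabetised independently.
Hg is given as +2; the cation's ligand charges sum to -1, so the complex cation is 1+.
A 1:1 salt means the anion carries the equal and opposite charge, 1−.
Anion: ligand charges sum to -2; for the ion to be 1−, Ag = +1.

ammine(2,2'-bipyridine)chloromercury(II) bromofluoroargentate(I)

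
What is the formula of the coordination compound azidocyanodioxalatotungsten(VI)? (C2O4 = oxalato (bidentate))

Ligands: 2 oxalato (C2O4, -2), 1 azido (N3, -1), 1 cyano (CN, -1). Ligand charge sum = -6.
With W in oxidation state +6, the complex ion is [W...].

[W(C2O4)2(CN)(N3)]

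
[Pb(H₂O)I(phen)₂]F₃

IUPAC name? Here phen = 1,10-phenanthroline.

The 3 fluoride counter-ions carry a total charge of -3, so each complex ion is 3+.
Ligand charges: 1×iodo (-1 each), 1×aqua (neutral), 2×1,10-phenanthroline (neutral); total -1. So Pb + (-1) = 3+, giving Pb = +4.
Ligands are named alphabetically: aqua before iodo before phenanthroline.

aquaiodobis(1,10-phenanthroline)lead(IV) fluoride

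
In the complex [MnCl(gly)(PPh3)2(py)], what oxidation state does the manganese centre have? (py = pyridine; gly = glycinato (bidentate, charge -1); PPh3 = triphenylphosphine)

No counter-ion: the bracketed complex is neutral.
Ligand charges: 1×py neutral; 1×Cl = -1; 1×gly = -1; 2×PPh3 neutral; sum -2.
Mn + (-2) = 0 ⇒ Mn is +2.

+2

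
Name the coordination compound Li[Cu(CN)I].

The 1 lithium counter-ion carries a total charge of +1, so each complex ion is 1−.
Ligand charges: 1×cyano (-1 each), 1×iodo (-1 each); total -2. So Cu + (-2) = 1−, giving Cu = +1.
Ligands are named alphabetically: cyano before iodo.
The complex ion is anionic, so copper takes the -ate form cuprate(I).

lithium cyanoiodocuprate(I)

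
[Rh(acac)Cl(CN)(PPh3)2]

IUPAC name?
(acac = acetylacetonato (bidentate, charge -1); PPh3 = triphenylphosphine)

There is no counter-ion, so the complex is neutral overall.
Ligand charges: 1×acetylacetonato (-1 each), 2×triphenylphosphine (neutral), 1×cyano (-1 each), 1×chloro (-1 each); total -3. So Rh + (-3) = 0, giving Rh = +3.
Ligands are named alphabetically: acetylacetonato before chloro before cyano before triphenylphosphine.

(acetylacetonato)chlorocyanobis(triphenylphosphine)rhodium(III)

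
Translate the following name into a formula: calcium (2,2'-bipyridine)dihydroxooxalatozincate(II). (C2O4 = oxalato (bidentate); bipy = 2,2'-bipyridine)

Ca[Zn(bipy)(C2O4)(OH)2]

Ligands: 1 oxalato (C2O4, -2), 1 2,2'-bipyridine (bipy, neutral), 2 hydroxo (OH, -1). Ligand charge sum = -4.
Charge balance with calcium (+2) requires 1 complex ion per 1 calcium.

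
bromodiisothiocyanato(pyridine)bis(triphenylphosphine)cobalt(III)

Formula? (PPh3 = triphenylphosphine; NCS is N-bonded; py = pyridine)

[CoBr(NCS)2(PPh3)2(py)]

Ligands: 2 triphenylphosphine (PPh3, neutral), 2 isothiocyanato (NCS, -1), 1 pyridine (py, neutral), 1 bromo (Br, -1). Ligand charge sum = -3.
With Co in oxidation state +3, the complex ion is [Co...].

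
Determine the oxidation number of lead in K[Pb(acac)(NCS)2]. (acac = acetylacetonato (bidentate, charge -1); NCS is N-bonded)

+2

1 potassium outside the brackets (+1 each) → the complex ion is 1−.
Ligand charges: 1×acac = -1; 2×NCS = -2; sum -3.
Pb + (-3) = 1− ⇒ Pb is +2.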